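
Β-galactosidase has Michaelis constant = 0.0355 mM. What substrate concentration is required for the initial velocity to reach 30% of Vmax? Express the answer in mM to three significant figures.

v/Vmax = [S]/(Km+[S]) = 0.3, so [S] = Km·0.3/(1 − 0.3) = 0.0355 × 0.4286.
[S] = 0.0152 mM.

0.0152 mM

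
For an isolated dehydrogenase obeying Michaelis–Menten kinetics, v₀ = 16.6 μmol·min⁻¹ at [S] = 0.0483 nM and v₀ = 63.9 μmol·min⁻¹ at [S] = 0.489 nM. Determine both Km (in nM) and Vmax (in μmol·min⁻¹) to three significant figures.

Km = 0.222 nM; Vmax = 92.9 μmol·min⁻¹

In reciprocal form, 1/v = (Km/Vmax)·(1/[S]) + 1/Vmax. The two points give (1/[S], 1/v) = (20.70, 0.06024) and (2.045, 0.01565).
Slope = (0.06024 − 0.01565)/(20.70 − 2.045) = 0.002390; intercept = 0.06024 − 0.002390×20.70 = 0.01076.
Vmax = 1/intercept = 92.9 μmol·min⁻¹; Km = slope × Vmax = 0.002390 × 92.9 = 0.222 nM.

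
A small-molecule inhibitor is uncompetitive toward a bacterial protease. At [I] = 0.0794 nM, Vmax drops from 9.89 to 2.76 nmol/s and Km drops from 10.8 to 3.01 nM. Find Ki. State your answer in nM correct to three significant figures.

Uncompetitive: Vmax,app = Vmax/α (and Km,app = Km/α) with α = 1 + [I]/Ki.
α = Vmax/Vmax,app = 9.89/2.76 = 3.583.
Since α = 1 + [I]/Ki, [I]/Ki = 3.583 − 1 = 2.583 and Ki = 0.0794/2.583 = 0.0307 nM.

0.0307 nM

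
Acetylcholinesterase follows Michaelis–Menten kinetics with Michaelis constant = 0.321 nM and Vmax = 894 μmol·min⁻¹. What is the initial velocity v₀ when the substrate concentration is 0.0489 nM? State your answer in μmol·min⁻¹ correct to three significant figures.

[S]/(Km+[S]) = 0.0489/0.3699 = 0.1322, the fractional saturation.
v = 0.1322 × Vmax = 0.1322 × 894 = 118 μmol·min⁻¹.

118 μmol·min⁻¹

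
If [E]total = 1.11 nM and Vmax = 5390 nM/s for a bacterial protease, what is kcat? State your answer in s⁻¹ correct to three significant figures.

kcat = Vmax/[E]total = 5390 nM/s / 1.11 nM = 4860 s⁻¹.

4860 s⁻¹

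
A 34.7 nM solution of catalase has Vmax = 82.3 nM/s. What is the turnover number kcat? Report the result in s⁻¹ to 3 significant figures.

kcat = Vmax/[E]total = 82.3 nM/s / 34.7 nM = 2.37 s⁻¹.

2.37 s⁻¹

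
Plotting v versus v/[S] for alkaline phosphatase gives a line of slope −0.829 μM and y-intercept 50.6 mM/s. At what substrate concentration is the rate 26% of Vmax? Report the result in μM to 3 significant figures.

The Eadie–Hofstee slope gives Km = 0.829 μM (slope = −Km).
v/Vmax = [S]/(Km+[S]) = 0.26 ⇒ [S] = Km·0.26/(1−0.26) = 0.829 × 0.3514 = 0.291 μM.

0.291 μM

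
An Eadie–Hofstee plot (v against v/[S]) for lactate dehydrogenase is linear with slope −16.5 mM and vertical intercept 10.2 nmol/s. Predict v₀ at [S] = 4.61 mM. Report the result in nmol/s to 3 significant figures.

In the Eadie–Hofstee form v = Vmax − Km·(v/[S]), the slope is −Km and the intercept is Vmax, so Km = 16.5 mM and Vmax = 10.2 nmol/s.
v = 10.2 × 4.61/(16.5 + 4.61) = 2.23 nmol/s.

2.23 nmol/s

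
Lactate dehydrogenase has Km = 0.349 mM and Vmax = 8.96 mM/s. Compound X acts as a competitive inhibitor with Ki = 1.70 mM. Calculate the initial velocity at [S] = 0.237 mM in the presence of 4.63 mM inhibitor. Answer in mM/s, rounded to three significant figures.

α = 1 + [I]/Ki = 1 + 4.63/1.70 = 3.724.
For a competitive inhibitor, Vmax is unchanged and the apparent Km becomes α·Km: Km,app = 1.30 mM, Vmax,app = 8.96 mM/s.
v = Vmax,app·[S]/(Km,app + [S]) = 8.96 × 0.237/(1.30 + 0.237) = 1.38 mM/s.

1.38 mM/s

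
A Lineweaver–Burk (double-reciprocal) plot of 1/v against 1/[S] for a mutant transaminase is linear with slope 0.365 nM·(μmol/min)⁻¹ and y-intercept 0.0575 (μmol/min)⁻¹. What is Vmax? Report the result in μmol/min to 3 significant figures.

17.4 μmol/min

The y-intercept of a Lineweaver–Burk plot equals 1/Vmax, so Vmax = 1/0.0575 = 17.4 μmol/min.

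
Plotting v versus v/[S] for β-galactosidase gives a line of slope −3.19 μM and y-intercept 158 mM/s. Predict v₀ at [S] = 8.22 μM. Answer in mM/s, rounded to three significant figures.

114 mM/s

In the Eadie–Hofstee form v = Vmax − Km·(v/[S]), the slope is −Km and the intercept is Vmax, so Km = 3.19 μM and Vmax = 158 mM/s.
v = 158 × 8.22/(3.19 + 8.22) = 114 mM/s.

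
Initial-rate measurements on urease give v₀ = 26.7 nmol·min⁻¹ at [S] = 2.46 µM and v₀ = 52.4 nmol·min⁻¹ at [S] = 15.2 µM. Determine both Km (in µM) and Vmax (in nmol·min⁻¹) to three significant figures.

Km = 3.47 µM; Vmax = 64.4 nmol·min⁻¹

In reciprocal form, 1/v = (Km/Vmax)·(1/[S]) + 1/Vmax. The two points give (1/[S], 1/v) = (0.4065, 0.03745) and (0.06579, 0.01908).
Slope = (0.03745 − 0.01908)/(0.4065 − 0.06579) = 0.05391; intercept = 0.03745 − 0.05391×0.4065 = 0.01554.
Vmax = 1/intercept = 64.4 nmol·min⁻¹; Km = slope × Vmax = 0.05391 × 64.4 = 3.47 µM.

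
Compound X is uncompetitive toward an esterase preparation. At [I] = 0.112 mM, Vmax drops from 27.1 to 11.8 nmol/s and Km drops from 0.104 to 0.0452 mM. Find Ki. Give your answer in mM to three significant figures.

Uncompetitive: Vmax,app = Vmax/α (and Km,app = Km/α) with α = 1 + [I]/Ki.
α = Vmax/Vmax,app = 27.1/11.8 = 2.297.
Since α = 1 + [I]/Ki, [I]/Ki = 2.297 − 1 = 1.297 and Ki = 0.112/1.297 = 0.0864 mM.

0.0864 mM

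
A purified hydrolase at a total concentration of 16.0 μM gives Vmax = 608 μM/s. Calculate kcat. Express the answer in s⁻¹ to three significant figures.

kcat = Vmax/[E]total = 608 μM/s / 16.0 μM = 38.0 s⁻¹.

38.0 s⁻¹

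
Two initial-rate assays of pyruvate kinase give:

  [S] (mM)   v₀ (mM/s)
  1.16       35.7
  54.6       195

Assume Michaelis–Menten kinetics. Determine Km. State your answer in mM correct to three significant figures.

5.86 mM

From v = Vmax[S]/(Km+[S]), each point gives Vmax = v(Km+[S])/[S].
Equating: 35.7(Km+1.16)/1.16 = 195(Km+54.6)/54.6.
30.78·Km + 35.7 = 3.571·Km + 195, so (30.78 − 3.571)·Km = 195 − 35.7.
Km = 159.3/27.20 = 5.86 mM; then Vmax = 35.7(5.86+1.16)/1.16 = 216 mM/s.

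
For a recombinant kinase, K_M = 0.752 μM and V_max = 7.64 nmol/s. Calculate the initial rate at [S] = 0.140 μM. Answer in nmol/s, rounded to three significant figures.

1.20 nmol/s

v = Vmax·[S]/(Km + [S]) = 7.64 × 0.140 / (0.752 + 0.140)
  = 1.070 / 0.8920 = 1.20 nmol/s.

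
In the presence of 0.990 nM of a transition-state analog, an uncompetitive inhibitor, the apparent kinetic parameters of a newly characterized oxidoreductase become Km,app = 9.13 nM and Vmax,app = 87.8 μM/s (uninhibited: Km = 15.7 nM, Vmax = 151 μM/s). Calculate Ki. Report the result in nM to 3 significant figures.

Uncompetitive: Vmax,app = Vmax/α (and Km,app = Km/α) with α = 1 + [I]/Ki.
α = Vmax/Vmax,app = 151/87.8 = 1.720.
Ki = [I]/(α − 1) = 0.990/0.7198 = 1.38 nM.

1.38 nM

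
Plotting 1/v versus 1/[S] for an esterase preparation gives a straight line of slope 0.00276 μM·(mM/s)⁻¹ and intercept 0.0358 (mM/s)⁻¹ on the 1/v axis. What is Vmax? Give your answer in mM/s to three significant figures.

27.9 mM/s

The y-intercept of a Lineweaver–Burk plot equals 1/Vmax, so Vmax = 1/0.0358 = 27.9 mM/s.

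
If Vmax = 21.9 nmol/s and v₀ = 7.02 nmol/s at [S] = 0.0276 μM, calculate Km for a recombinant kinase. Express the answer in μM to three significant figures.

From v = Vmax[S]/(Km+[S]), Km = [S](Vmax − v)/v.
Km = 0.0276 × (21.9 − 7.02) / 7.02 = 0.4107/7.02 = 0.0585 μM.

0.0585 μM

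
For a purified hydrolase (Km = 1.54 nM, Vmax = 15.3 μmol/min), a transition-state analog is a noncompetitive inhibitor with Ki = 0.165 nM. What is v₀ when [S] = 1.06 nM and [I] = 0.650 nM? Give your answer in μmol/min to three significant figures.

With α = 1 + [I]/Ki = 1 + 0.650/0.165 = 4.939, the noncompetitive rate law is v = (Vmax/α)·[S] / (Km + [S]).
v = (15.3/4.939)×1.06 / (1.54 + 1.06) = 3.283/2.600 = 1.26 μmol/min.

1.26 μmol/min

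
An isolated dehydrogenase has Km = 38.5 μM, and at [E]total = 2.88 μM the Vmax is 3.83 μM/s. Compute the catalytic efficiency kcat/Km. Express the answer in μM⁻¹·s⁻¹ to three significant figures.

0.0345 μM⁻¹·s⁻¹

kcat = Vmax/[E]total = 3.83/2.88 = 1.33 s⁻¹.
kcat/Km = 1.33/38.5 = 0.0345 μM⁻¹·s⁻¹.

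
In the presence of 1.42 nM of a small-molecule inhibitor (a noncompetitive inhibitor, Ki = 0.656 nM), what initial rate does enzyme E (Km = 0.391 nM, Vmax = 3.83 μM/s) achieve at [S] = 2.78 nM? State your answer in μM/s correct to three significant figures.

1.06 μM/s

α = 1 + [I]/Ki = 1 + 1.42/0.656 = 3.165.
For a noncompetitive inhibitor, Vmax is reduced to Vmax/α while Km is unchanged: Km,app = 0.391 nM, Vmax,app = 1.21 μM/s.
v = Vmax,app·[S]/(Km,app + [S]) = 1.21 × 2.78/(0.391 + 2.78) = 1.06 μM/s.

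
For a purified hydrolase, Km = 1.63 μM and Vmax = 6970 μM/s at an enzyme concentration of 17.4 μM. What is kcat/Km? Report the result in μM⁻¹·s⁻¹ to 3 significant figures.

246 μM⁻¹·s⁻¹

kcat = Vmax/[E]total = 6970/17.4 = 401 s⁻¹.
kcat/Km = 401/1.63 = 246 μM⁻¹·s⁻¹.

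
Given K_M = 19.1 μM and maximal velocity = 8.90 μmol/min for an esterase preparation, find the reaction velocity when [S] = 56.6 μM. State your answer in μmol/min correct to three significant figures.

v = Vmax·[S]/(Km + [S]) = 8.90 × 56.6 / (19.1 + 56.6)
  = 503.7 / 75.70 = 6.65 μmol/min.

6.65 μmol/min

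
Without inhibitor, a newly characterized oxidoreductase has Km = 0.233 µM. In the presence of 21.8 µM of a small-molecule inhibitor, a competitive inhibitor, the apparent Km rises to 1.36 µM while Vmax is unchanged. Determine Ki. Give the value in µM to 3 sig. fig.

4.51 µM

Competitive: Km,app = α·Km with α = 1 + [I]/Ki.
α = Km,app/Km = 1.36/0.233 = 5.837.
Since α = 1 + [I]/Ki, [I]/Ki = 5.837 − 1 = 4.837 and Ki = 21.8/4.837 = 4.51 µM.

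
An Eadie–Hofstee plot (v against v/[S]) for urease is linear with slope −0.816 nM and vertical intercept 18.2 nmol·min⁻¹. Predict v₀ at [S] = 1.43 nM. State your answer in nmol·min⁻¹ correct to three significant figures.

11.6 nmol·min⁻¹

In the Eadie–Hofstee form v = Vmax − Km·(v/[S]), the slope is −Km and the intercept is Vmax, so Km = 0.816 nM and Vmax = 18.2 nmol·min⁻¹.
v = 18.2 × 1.43/(0.816 + 1.43) = 11.6 nmol·min⁻¹.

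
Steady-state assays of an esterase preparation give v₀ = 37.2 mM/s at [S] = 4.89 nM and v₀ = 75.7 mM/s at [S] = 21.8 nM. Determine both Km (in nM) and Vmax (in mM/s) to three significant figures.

From v = Vmax[S]/(Km+[S]), each point gives Vmax = v(Km+[S])/[S].
Equating: 37.2(Km+4.89)/4.89 = 75.7(Km+21.8)/21.8.
7.607·Km + 37.2 = 3.472·Km + 75.7, so (7.607 − 3.472)·Km = 75.7 − 37.2.
Km = 38.50/4.135 = 9.31 nM; then Vmax = 37.2(9.31+4.89)/4.89 = 108 mM/s.

Km = 9.31 nM; Vmax = 108 mM/s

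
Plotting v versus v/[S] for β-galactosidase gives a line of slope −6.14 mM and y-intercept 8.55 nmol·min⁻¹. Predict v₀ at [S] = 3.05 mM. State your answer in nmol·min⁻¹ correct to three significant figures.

2.84 nmol·min⁻¹

In the Eadie–Hofstee form v = Vmax − Km·(v/[S]), the slope is −Km and the intercept is Vmax, so Km = 6.14 mM and Vmax = 8.55 nmol·min⁻¹.
v = 8.55 × 3.05/(6.14 + 3.05) = 2.84 nmol·min⁻¹.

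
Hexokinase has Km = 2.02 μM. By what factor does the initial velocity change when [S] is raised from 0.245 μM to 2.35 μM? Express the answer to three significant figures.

4.97

The fractional saturations are [S]/(Km+[S]) = 0.245/2.265 = 0.1082 and 2.35/4.370 = 0.5378.
v₂/v₁ is just their ratio: 0.5378/0.1082 = 4.97.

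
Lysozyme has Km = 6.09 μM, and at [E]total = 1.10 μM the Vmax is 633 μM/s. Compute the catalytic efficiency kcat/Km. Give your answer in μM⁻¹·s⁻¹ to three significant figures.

94.5 μM⁻¹·s⁻¹

kcat = Vmax/[E]total = 633/1.10 = 575 s⁻¹.
kcat/Km = 575/6.09 = 94.5 μM⁻¹·s⁻¹.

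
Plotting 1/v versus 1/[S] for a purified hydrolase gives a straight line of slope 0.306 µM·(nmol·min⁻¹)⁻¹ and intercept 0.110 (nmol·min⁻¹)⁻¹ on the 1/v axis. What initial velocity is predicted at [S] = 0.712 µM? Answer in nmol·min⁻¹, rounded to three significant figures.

The y-intercept is 1/Vmax, so Vmax = 1/0.110 = 9.09 nmol·min⁻¹.
The slope is Km/Vmax, so Km = 0.306 × 9.09 = 2.78 µM.
Then v = 9.09 × 0.712/(2.78 + 0.712) = 1.85 nmol·min⁻¹.

1.85 nmol·min⁻¹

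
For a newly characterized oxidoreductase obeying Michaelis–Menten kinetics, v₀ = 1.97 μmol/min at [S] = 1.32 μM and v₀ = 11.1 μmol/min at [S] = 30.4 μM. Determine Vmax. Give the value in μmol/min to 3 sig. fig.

14.1 μmol/min

From v = Vmax[S]/(Km+[S]), each point gives Vmax = v(Km+[S])/[S].
Equating: 1.97(Km+1.32)/1.32 = 11.1(Km+30.4)/30.4.
1.492·Km + 1.97 = 0.3651·Km + 11.1, so (1.492 − 0.3651)·Km = 11.1 − 1.97.
Km = 9.130/1.127 = 8.10 μM; then Vmax = 1.97(8.10+1.32)/1.32 = 14.1 μmol/min.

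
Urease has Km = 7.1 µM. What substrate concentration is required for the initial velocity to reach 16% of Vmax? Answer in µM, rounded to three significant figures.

v/Vmax = [S]/(Km+[S]) = 0.16, so [S] = Km·0.16/(1 − 0.16) = 7.1 × 0.1905.
[S] = 1.35 µM.

1.35 µM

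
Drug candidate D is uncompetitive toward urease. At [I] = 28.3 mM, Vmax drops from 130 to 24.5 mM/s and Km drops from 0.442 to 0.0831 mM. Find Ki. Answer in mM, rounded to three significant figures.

6.57 mM

Uncompetitive: Vmax,app = Vmax/α (and Km,app = Km/α) with α = 1 + [I]/Ki.
α = Vmax/Vmax,app = 130/24.5 = 5.306.
Since α = 1 + [I]/Ki, [I]/Ki = 5.306 − 1 = 4.306 and Ki = 28.3/4.306 = 6.57 mM.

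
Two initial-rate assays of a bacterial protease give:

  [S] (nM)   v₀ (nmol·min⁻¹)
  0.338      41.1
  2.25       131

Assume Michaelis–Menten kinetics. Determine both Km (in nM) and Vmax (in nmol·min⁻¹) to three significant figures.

Km = 1.42 nM; Vmax = 214 nmol·min⁻¹

In reciprocal form, 1/v = (Km/Vmax)·(1/[S]) + 1/Vmax. The two points give (1/[S], 1/v) = (2.959, 0.02433) and (0.4444, 0.007634).
Slope = (0.02433 − 0.007634)/(2.959 − 0.4444) = 0.006641; intercept = 0.02433 − 0.006641×2.959 = 0.004682.
Vmax = 1/intercept = 214 nmol·min⁻¹; Km = slope × Vmax = 0.006641 × 214 = 1.42 nM.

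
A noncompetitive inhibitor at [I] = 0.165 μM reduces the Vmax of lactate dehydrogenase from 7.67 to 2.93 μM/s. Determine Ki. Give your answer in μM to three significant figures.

Noncompetitive: Vmax,app = Vmax/α with α = 1 + [I]/Ki.
α = Vmax/Vmax,app = 7.67/2.93 = 2.618.
Ki = [I]/(α − 1) = 0.165/1.618 = 0.102 μM.

0.102 μM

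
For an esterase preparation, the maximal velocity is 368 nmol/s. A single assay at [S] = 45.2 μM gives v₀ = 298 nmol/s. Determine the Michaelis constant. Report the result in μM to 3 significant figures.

10.6 μM

v/Vmax = 298/368 = 0.8098 = [S]/(Km+[S]).
So Km + [S] = [S]/0.8098 = 55.82 μM, giving Km = 55.82 − 45.2 = 10.6 μM.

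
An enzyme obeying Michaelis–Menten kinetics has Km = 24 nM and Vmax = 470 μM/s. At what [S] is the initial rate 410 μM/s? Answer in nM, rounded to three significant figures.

Rearranging v = Vmax[S]/(Km+[S]) gives [S] = Km·v/(Vmax − v).
[S] = 24 × 410 / (470 − 410) = 9840/60.00 = 164 nM.

164 nM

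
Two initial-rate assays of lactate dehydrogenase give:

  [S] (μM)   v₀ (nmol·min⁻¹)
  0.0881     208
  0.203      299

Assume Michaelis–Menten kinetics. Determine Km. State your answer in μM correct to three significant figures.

In reciprocal form, 1/v = (Km/Vmax)·(1/[S]) + 1/Vmax. The two points give (1/[S], 1/v) = (11.35, 0.004808) and (4.926, 0.003344).
Slope = (0.004808 − 0.003344)/(11.35 − 4.926) = 0.0002278; intercept = 0.004808 − 0.0002278×11.35 = 0.002223.
Vmax = 1/intercept = 450 nmol·min⁻¹; Km = slope × Vmax = 0.0002278 × 450 = 0.102 μM.

0.102 μM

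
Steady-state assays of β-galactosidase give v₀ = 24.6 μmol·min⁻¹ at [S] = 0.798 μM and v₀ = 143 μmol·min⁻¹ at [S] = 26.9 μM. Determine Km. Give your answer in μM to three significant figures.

4.64 μM

In reciprocal form, 1/v = (Km/Vmax)·(1/[S]) + 1/Vmax. The two points give (1/[S], 1/v) = (1.253, 0.04065) and (0.03717, 0.006993).
Slope = (0.04065 − 0.006993)/(1.253 − 0.03717) = 0.02768; intercept = 0.04065 − 0.02768×1.253 = 0.005964.
Vmax = 1/intercept = 168 μmol·min⁻¹; Km = slope × Vmax = 0.02768 × 168 = 4.64 μM.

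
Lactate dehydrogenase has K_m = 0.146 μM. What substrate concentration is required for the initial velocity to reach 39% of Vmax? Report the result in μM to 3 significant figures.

0.0933 μM

v/Vmax = [S]/(Km+[S]) = 0.39, so [S] = Km·0.39/(1 − 0.39) = 0.146 × 0.6393.
[S] = 0.0933 μM.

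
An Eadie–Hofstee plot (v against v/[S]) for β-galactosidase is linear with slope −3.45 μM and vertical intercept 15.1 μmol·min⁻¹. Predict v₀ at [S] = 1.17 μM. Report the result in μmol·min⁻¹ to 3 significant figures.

3.82 μmol·min⁻¹

In the Eadie–Hofstee form v = Vmax − Km·(v/[S]), the slope is −Km and the intercept is Vmax, so Km = 3.45 μM and Vmax = 15.1 μmol·min⁻¹.
v = 15.1 × 1.17/(3.45 + 1.17) = 3.82 μmol·min⁻¹.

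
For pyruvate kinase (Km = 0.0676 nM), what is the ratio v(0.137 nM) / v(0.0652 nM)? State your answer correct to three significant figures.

The fractional saturations are [S]/(Km+[S]) = 0.0652/0.1328 = 0.4910 and 0.137/0.2046 = 0.6696.
v₂/v₁ is just their ratio: 0.6696/0.4910 = 1.36.

1.36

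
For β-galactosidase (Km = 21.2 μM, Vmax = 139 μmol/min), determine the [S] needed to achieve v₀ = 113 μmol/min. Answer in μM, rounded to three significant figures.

92.1 μM

The required fractional saturation is v/Vmax = 113/139 = 0.8129.
Then [S]/(Km+[S]) = 0.8129 ⇒ [S] = 21.2 × 0.8129/(1 − 0.8129) = 92.1 μM.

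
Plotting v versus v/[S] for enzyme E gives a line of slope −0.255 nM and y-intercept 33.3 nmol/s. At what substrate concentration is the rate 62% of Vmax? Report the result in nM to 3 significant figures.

0.416 nM

The Eadie–Hofstee slope gives Km = 0.255 nM (slope = −Km).
v/Vmax = [S]/(Km+[S]) = 0.62 ⇒ [S] = Km·0.62/(1−0.62) = 0.255 × 1.632 = 0.416 nM.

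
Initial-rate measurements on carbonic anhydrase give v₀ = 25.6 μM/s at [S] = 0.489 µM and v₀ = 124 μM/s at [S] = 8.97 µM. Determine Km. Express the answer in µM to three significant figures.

In reciprocal form, 1/v = (Km/Vmax)·(1/[S]) + 1/Vmax. The two points give (1/[S], 1/v) = (2.045, 0.03906) and (0.1115, 0.008065).
Slope = (0.03906 − 0.008065)/(2.045 − 0.1115) = 0.01603; intercept = 0.03906 − 0.01603×2.045 = 0.006277.
Vmax = 1/intercept = 159 μM/s; Km = slope × Vmax = 0.01603 × 159 = 2.55 µM.

2.55 µM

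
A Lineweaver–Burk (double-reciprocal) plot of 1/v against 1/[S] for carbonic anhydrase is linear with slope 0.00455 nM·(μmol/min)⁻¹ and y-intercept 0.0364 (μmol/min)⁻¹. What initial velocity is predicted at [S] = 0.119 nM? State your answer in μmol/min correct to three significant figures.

13.4 μmol/min

The y-intercept is 1/Vmax, so Vmax = 1/0.0364 = 27.5 μmol/min.
The slope is Km/Vmax, so Km = 0.00455 × 27.5 = 0.125 nM.
Then v = 27.5 × 0.119/(0.125 + 0.119) = 13.4 μmol/min.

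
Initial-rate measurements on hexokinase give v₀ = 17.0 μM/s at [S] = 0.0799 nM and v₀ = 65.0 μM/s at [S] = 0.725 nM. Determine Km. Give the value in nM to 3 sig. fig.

In reciprocal form, 1/v = (Km/Vmax)·(1/[S]) + 1/Vmax. The two points give (1/[S], 1/v) = (12.52, 0.05882) and (1.379, 0.01538).
Slope = (0.05882 − 0.01538)/(12.52 − 1.379) = 0.003901; intercept = 0.05882 − 0.003901×12.52 = 0.01000.
Vmax = 1/intercept = 100 μM/s; Km = slope × Vmax = 0.003901 × 100 = 0.390 nM.

0.390 nM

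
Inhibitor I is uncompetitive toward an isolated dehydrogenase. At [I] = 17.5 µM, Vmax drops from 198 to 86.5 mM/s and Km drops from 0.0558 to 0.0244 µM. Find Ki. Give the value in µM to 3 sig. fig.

Uncompetitive: Vmax,app = Vmax/α (and Km,app = Km/α) with α = 1 + [I]/Ki.
α = Vmax/Vmax,app = 198/86.5 = 2.289.
Since α = 1 + [I]/Ki, [I]/Ki = 2.289 − 1 = 1.289 and Ki = 17.5/1.289 = 13.6 µM.

13.6 µM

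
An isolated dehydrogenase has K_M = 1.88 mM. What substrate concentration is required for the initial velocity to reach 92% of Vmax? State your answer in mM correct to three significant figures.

v/Vmax = [S]/(Km+[S]) = 0.92, so [S] = Km·0.92/(1 − 0.92) = 1.88 × 11.50.
[S] = 21.6 mM.

21.6 mM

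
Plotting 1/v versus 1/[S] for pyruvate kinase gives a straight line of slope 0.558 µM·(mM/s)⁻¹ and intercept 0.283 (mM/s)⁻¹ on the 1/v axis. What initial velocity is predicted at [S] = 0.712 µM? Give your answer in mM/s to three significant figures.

0.937 mM/s

The y-intercept is 1/Vmax, so Vmax = 1/0.283 = 3.53 mM/s.
The slope is Km/Vmax, so Km = 0.558 × 3.53 = 1.97 µM.
Then v = 3.53 × 0.712/(1.97 + 0.712) = 0.937 mM/s.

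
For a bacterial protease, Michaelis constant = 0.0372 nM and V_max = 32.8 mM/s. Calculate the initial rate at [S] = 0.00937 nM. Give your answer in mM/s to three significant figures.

6.60 mM/s

v = Vmax·[S]/(Km + [S]) = 32.8 × 0.00937 / (0.0372 + 0.00937)
  = 0.3073 / 0.04657 = 6.60 mM/s.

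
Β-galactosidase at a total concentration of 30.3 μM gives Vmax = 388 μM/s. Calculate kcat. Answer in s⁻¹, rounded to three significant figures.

12.8 s⁻¹

kcat = Vmax/[E]total = 388 μM/s / 30.3 μM = 12.8 s⁻¹.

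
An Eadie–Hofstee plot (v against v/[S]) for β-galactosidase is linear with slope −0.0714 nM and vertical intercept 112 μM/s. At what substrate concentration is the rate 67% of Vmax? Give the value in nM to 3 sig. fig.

The Eadie–Hofstee slope gives Km = 0.0714 nM (slope = −Km).
v/Vmax = [S]/(Km+[S]) = 0.67 ⇒ [S] = Km·0.67/(1−0.67) = 0.0714 × 2.030 = 0.145 nM.

0.145 nM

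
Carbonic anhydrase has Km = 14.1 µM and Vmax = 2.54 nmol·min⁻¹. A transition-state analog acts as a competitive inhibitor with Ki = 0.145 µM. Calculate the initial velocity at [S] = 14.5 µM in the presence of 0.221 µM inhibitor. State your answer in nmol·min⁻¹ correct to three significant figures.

0.735 nmol·min⁻¹

α = 1 + [I]/Ki = 1 + 0.221/0.145 = 2.524.
For a competitive inhibitor, Vmax is unchanged and the apparent Km becomes α·Km: Km,app = 35.6 µM, Vmax,app = 2.54 nmol·min⁻¹.
v = Vmax,app·[S]/(Km,app + [S]) = 2.54 × 14.5/(35.6 + 14.5) = 0.735 nmol·min⁻¹.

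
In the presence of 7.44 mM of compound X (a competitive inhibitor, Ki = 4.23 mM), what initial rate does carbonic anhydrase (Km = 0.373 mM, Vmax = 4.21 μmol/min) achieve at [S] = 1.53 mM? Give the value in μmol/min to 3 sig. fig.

2.52 μmol/min

With α = 1 + [I]/Ki = 1 + 7.44/4.23 = 2.759, the competitive rate law is v = Vmax[S] / (αKm + [S]).
v = 4.21×1.53 / (2.759×0.373 + 1.53) = 6.441/2.559 = 2.52 μmol/min.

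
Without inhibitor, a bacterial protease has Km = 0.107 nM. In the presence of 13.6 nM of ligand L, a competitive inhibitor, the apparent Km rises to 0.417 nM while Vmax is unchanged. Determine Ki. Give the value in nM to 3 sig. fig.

4.69 nM

Competitive: Km,app = α·Km with α = 1 + [I]/Ki.
α = Km,app/Km = 0.417/0.107 = 3.897.
Since α = 1 + [I]/Ki, [I]/Ki = 3.897 − 1 = 2.897 and Ki = 13.6/2.897 = 4.69 nM.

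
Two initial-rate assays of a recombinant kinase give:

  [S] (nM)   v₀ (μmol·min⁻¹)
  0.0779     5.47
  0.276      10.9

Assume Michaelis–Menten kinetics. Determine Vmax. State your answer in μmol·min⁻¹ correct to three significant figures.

17.9 μmol·min⁻¹

In reciprocal form, 1/v = (Km/Vmax)·(1/[S]) + 1/Vmax. The two points give (1/[S], 1/v) = (12.84, 0.1828) and (3.623, 0.09174).
Slope = (0.1828 − 0.09174)/(12.84 − 3.623) = 0.009884; intercept = 0.1828 − 0.009884×12.84 = 0.05593.
Vmax = 1/intercept = 17.9 μmol·min⁻¹; Km = slope × Vmax = 0.009884 × 17.9 = 0.177 nM.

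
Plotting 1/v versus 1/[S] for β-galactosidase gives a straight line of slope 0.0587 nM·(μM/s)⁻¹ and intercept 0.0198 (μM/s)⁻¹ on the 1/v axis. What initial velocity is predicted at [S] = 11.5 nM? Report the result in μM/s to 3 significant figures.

40.2 μM/s

The y-intercept is 1/Vmax, so Vmax = 1/0.0198 = 50.5 μM/s.
The slope is Km/Vmax, so Km = 0.0587 × 50.5 = 2.96 nM.
Then v = 50.5 × 11.5/(2.96 + 11.5) = 40.2 μM/s.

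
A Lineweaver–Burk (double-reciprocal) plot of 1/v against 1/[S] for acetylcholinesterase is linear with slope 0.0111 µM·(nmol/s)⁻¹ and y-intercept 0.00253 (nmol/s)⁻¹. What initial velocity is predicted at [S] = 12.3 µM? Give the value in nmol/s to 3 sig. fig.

The y-intercept is 1/Vmax, so Vmax = 1/0.00253 = 395 nmol/s.
The slope is Km/Vmax, so Km = 0.0111 × 395 = 4.39 µM.
Then v = 395 × 12.3/(4.39 + 12.3) = 291 nmol/s.

291 nmol/s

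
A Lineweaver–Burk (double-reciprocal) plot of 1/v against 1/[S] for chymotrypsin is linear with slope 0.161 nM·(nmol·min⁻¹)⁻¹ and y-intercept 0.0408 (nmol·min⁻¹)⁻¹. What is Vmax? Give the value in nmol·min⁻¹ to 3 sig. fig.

The y-intercept of a Lineweaver–Burk plot equals 1/Vmax, so Vmax = 1/0.0408 = 24.5 nmol·min⁻¹.

24.5 nmol·min⁻¹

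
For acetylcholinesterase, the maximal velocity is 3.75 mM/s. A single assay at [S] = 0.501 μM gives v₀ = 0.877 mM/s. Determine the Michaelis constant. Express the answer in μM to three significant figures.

1.64 μM

From v = Vmax[S]/(Km+[S]), Km = [S](Vmax − v)/v.
Km = 0.501 × (3.75 − 0.877) / 0.877 = 1.439/0.877 = 1.64 μM.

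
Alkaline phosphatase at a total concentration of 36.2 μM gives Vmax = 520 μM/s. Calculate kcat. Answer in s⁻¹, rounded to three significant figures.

kcat = Vmax/[E]total = 520 μM/s / 36.2 μM = 14.4 s⁻¹.

14.4 s⁻¹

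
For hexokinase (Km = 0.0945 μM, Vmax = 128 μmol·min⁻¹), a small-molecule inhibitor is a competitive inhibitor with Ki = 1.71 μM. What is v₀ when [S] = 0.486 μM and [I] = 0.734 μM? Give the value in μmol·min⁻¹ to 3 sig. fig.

With α = 1 + [I]/Ki = 1 + 0.734/1.71 = 1.429, the competitive rate law is v = Vmax[S] / (αKm + [S]).
v = 128×0.486 / (1.429×0.0945 + 0.486) = 62.21/0.6211 = 100 μmol·min⁻¹.

100 μmol·min⁻¹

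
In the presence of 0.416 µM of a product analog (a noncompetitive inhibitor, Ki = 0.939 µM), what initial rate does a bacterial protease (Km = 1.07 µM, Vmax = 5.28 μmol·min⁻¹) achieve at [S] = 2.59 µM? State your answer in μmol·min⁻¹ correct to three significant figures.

α = 1 + [I]/Ki = 1 + 0.416/0.939 = 1.443.
For a noncompetitive inhibitor, Vmax is reduced to Vmax/α while Km is unchanged: Km,app = 1.07 µM, Vmax,app = 3.66 μmol·min⁻¹.
v = Vmax,app·[S]/(Km,app + [S]) = 3.66 × 2.59/(1.07 + 2.59) = 2.59 μmol·min⁻¹.

2.59 μmol·min⁻¹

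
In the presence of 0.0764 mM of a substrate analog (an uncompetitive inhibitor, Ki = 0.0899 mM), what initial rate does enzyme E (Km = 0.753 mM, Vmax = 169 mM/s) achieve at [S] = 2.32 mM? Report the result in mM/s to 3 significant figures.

With α = 1 + [I]/Ki = 1 + 0.0764/0.0899 = 1.850, the uncompetitive rate law is v = (Vmax/α)·[S] / (Km/α + [S]).
v = (169/1.850)×2.32 / (0.753/1.850 + 2.32) = 212.0/2.727 = 77.7 mM/s.

77.7 mM/s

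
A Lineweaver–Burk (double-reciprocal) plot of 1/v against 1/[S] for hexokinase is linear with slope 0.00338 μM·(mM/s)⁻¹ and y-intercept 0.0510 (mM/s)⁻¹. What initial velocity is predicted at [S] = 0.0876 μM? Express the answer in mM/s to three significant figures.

The y-intercept is 1/Vmax, so Vmax = 1/0.0510 = 19.6 mM/s.
The slope is Km/Vmax, so Km = 0.00338 × 19.6 = 0.0663 μM.
Then v = 19.6 × 0.0876/(0.0663 + 0.0876) = 11.2 mM/s.

11.2 mM/s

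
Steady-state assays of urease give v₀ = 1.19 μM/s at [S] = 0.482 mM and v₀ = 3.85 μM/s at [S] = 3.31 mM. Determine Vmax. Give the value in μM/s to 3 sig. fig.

6.22 μM/s

In reciprocal form, 1/v = (Km/Vmax)·(1/[S]) + 1/Vmax. The two points give (1/[S], 1/v) = (2.075, 0.8403) and (0.3021, 0.2597).
Slope = (0.8403 − 0.2597)/(2.075 − 0.3021) = 0.3275; intercept = 0.8403 − 0.3275×2.075 = 0.1608.
Vmax = 1/intercept = 6.22 μM/s; Km = slope × Vmax = 0.3275 × 6.22 = 2.04 mM.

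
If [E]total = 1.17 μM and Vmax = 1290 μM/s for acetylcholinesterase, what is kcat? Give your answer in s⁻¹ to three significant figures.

1100 s⁻¹

kcat = Vmax/[E]total = 1290 μM/s / 1.17 μM = 1100 s⁻¹.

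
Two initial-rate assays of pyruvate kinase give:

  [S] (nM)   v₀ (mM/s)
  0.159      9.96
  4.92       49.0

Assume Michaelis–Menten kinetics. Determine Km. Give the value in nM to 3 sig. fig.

In reciprocal form, 1/v = (Km/Vmax)·(1/[S]) + 1/Vmax. The two points give (1/[S], 1/v) = (6.289, 0.1004) and (0.2033, 0.02041).
Slope = (0.1004 − 0.02041)/(6.289 − 0.2033) = 0.01314; intercept = 0.1004 − 0.01314×6.289 = 0.01774.
Vmax = 1/intercept = 56.4 mM/s; Km = slope × Vmax = 0.01314 × 56.4 = 0.741 nM.

0.741 nM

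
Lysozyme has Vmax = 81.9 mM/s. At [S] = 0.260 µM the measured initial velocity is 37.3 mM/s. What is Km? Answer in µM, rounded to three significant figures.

From v = Vmax[S]/(Km+[S]), Km = [S](Vmax − v)/v.
Km = 0.260 × (81.9 − 37.3) / 37.3 = 11.60/37.3 = 0.311 µM.

0.311 µM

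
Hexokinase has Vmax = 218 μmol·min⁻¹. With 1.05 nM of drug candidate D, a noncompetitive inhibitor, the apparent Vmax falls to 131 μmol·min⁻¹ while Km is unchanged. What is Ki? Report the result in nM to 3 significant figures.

Noncompetitive: Vmax,app = Vmax/α with α = 1 + [I]/Ki.
α = Vmax/Vmax,app = 218/131 = 1.664.
Since α = 1 + [I]/Ki, [I]/Ki = 1.664 − 1 = 0.6641 and Ki = 1.05/0.6641 = 1.58 nM.

1.58 nM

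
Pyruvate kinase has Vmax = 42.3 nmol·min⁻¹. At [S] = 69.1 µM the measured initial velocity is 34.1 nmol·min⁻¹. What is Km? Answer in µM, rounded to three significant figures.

v/Vmax = 34.1/42.3 = 0.8061 = [S]/(Km+[S]).
So Km + [S] = [S]/0.8061 = 85.72 µM, giving Km = 85.72 − 69.1 = 16.6 µM.

16.6 µM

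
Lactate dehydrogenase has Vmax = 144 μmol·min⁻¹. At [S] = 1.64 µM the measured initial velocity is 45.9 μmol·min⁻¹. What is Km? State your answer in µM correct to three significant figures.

From v = Vmax[S]/(Km+[S]), Km = [S](Vmax − v)/v.
Km = 1.64 × (144 − 45.9) / 45.9 = 160.9/45.9 = 3.51 µM.

3.51 µM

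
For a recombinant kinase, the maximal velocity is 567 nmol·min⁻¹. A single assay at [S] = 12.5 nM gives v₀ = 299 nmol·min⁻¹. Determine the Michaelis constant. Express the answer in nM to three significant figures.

v/Vmax = 299/567 = 0.5273 = [S]/(Km+[S]).
So Km + [S] = [S]/0.5273 = 23.70 nM, giving Km = 23.70 − 12.5 = 11.2 nM.

11.2 nM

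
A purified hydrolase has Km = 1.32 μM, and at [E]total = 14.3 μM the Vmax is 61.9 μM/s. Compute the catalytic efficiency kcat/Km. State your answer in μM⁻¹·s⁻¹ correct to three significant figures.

kcat = Vmax/[E]total = 61.9/14.3 = 4.33 s⁻¹.
kcat/Km = 4.33/1.32 = 3.28 μM⁻¹·s⁻¹.

3.28 μM⁻¹·s⁻¹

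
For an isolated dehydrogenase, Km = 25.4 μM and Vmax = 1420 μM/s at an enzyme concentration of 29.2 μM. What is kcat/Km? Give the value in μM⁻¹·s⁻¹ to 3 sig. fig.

1.91 μM⁻¹·s⁻¹

kcat = Vmax/[E]total = 1420/29.2 = 48.6 s⁻¹.
kcat/Km = 48.6/25.4 = 1.91 μM⁻¹·s⁻¹.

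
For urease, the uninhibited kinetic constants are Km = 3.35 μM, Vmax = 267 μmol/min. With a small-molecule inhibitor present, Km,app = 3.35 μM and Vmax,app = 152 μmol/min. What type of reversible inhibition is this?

Vmax decreases (267 → 152 μmol/min) while Km is unchanged — pure noncompetitive inhibition.

noncompetitive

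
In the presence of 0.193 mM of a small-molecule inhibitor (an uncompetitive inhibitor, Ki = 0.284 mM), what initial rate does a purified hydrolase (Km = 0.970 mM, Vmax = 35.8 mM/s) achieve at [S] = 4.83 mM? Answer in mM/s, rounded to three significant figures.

With α = 1 + [I]/Ki = 1 + 0.193/0.284 = 1.680, the uncompetitive rate law is v = (Vmax/α)·[S] / (Km/α + [S]).
v = (35.8/1.680)×4.83 / (0.970/1.680 + 4.83) = 103.0/5.408 = 19.0 mM/s.

19.0 mM/s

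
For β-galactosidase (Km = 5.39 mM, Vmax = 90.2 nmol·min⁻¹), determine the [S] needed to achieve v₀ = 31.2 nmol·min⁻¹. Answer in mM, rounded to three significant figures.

Rearranging v = Vmax[S]/(Km+[S]) gives [S] = Km·v/(Vmax − v).
[S] = 5.39 × 31.2 / (90.2 − 31.2) = 168.2/59.00 = 2.85 mM.

2.85 mM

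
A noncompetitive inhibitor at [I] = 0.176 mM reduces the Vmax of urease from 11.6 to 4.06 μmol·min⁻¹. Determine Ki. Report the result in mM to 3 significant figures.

Noncompetitive: Vmax,app = Vmax/α with α = 1 + [I]/Ki.
α = Vmax/Vmax,app = 11.6/4.06 = 2.857.
Ki = [I]/(α − 1) = 0.176/1.857 = 0.0948 mM.

0.0948 mM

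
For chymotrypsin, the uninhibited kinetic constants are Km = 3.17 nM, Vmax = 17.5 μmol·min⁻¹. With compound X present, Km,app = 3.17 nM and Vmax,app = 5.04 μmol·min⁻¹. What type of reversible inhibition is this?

Vmax decreases (17.5 → 5.04 μmol·min⁻¹) while Km is unchanged — pure noncompetitive inhibition.

noncompetitive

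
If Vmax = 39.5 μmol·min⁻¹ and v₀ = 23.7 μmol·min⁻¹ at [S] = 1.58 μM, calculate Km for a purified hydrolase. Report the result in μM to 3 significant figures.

1.05 μM

From v = Vmax[S]/(Km+[S]), Km = [S](Vmax − v)/v.
Km = 1.58 × (39.5 − 23.7) / 23.7 = 24.96/23.7 = 1.05 μM.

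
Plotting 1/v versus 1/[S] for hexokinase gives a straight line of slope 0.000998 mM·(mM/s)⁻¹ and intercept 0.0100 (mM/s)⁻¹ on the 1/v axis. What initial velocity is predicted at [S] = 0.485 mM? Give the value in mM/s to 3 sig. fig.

The y-intercept is 1/Vmax, so Vmax = 1/0.0100 = 100 mM/s.
The slope is Km/Vmax, so Km = 0.000998 × 100 = 0.0998 mM.
Then v = 100 × 0.485/(0.0998 + 0.485) = 82.9 mM/s.

82.9 mM/s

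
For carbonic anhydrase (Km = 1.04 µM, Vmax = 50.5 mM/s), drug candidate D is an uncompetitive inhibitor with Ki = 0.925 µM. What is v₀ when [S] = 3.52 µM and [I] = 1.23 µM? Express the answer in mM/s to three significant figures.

With α = 1 + [I]/Ki = 1 + 1.23/0.925 = 2.330, the uncompetitive rate law is v = (Vmax/α)·[S] / (Km/α + [S]).
v = (50.5/2.330)×3.52 / (1.04/2.330 + 3.52) = 76.30/3.966 = 19.2 mM/s.

19.2 mM/s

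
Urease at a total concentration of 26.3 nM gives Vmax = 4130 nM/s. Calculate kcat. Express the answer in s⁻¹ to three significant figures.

157 s⁻¹

kcat = Vmax/[E]total = 4130 nM/s / 26.3 nM = 157 s⁻¹.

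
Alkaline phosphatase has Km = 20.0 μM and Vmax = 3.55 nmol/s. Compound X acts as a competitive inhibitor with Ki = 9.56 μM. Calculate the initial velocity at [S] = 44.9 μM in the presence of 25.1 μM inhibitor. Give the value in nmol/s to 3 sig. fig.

With α = 1 + [I]/Ki = 1 + 25.1/9.56 = 3.626, the competitive rate law is v = Vmax[S] / (αKm + [S]).
v = 3.55×44.9 / (3.626×20.0 + 44.9) = 159.4/117.4 = 1.36 nmol/s.

1.36 nmol/s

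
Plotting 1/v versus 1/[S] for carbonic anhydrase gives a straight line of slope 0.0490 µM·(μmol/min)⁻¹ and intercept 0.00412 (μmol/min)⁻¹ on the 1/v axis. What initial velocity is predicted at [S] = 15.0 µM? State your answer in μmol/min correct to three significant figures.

135 μmol/min

The y-intercept is 1/Vmax, so Vmax = 1/0.00412 = 243 μmol/min.
The slope is Km/Vmax, so Km = 0.0490 × 243 = 11.9 µM.
Then v = 243 × 15.0/(11.9 + 15.0) = 135 μmol/min.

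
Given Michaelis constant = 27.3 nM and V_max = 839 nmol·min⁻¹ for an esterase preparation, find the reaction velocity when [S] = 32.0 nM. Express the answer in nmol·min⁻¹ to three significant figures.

v = Vmax·[S]/(Km + [S]) = 839 × 32.0 / (27.3 + 32.0)
  = 26850 / 59.30 = 453 nmol·min⁻¹.

453 nmol·min⁻¹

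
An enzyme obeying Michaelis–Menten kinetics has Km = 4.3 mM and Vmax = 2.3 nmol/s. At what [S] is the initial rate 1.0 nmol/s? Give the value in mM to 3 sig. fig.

3.31 mM

Rearranging v = Vmax[S]/(Km+[S]) gives [S] = Km·v/(Vmax − v).
[S] = 4.3 × 1.0 / (2.3 − 1.0) = 4.300/1.300 = 3.31 mM.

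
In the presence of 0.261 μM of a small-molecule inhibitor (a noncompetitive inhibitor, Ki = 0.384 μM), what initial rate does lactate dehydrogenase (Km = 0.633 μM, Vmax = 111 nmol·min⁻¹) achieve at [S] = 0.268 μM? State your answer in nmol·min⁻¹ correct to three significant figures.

19.7 nmol·min⁻¹

With α = 1 + [I]/Ki = 1 + 0.261/0.384 = 1.680, the noncompetitive rate law is v = (Vmax/α)·[S] / (Km + [S]).
v = (111/1.680)×0.268 / (0.633 + 0.268) = 17.71/0.9010 = 19.7 nmol·min⁻¹.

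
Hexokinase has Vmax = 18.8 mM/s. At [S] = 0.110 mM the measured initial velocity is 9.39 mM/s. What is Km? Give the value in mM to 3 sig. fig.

0.110 mM

From v = Vmax[S]/(Km+[S]), Km = [S](Vmax − v)/v.
Km = 0.110 × (18.8 − 9.39) / 9.39 = 1.035/9.39 = 0.110 mM.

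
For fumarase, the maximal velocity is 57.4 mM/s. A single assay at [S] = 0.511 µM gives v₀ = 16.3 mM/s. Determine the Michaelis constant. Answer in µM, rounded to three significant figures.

1.29 µM

v/Vmax = 16.3/57.4 = 0.2840 = [S]/(Km+[S]).
So Km + [S] = [S]/0.2840 = 1.799 µM, giving Km = 1.799 − 0.511 = 1.29 µM.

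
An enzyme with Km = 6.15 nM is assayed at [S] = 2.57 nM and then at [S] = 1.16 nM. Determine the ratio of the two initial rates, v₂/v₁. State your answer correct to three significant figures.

Since Vmax cancels, v₂/v₁ = [S]₂(Km+[S]₁) / [S]₁(Km+[S]₂).
= 1.16×(6.15+2.57) / (2.57×(6.15+1.16)) = 10.12/18.79 = 0.538.

0.538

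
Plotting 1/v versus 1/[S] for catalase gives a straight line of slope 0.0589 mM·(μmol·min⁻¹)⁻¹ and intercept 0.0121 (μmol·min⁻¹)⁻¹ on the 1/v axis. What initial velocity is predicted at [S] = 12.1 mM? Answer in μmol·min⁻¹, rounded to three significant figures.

58.9 μmol·min⁻¹

The y-intercept is 1/Vmax, so Vmax = 1/0.0121 = 82.6 μmol·min⁻¹.
The slope is Km/Vmax, so Km = 0.0589 × 82.6 = 4.87 mM.
Then v = 82.6 × 12.1/(4.87 + 12.1) = 58.9 μmol·min⁻¹.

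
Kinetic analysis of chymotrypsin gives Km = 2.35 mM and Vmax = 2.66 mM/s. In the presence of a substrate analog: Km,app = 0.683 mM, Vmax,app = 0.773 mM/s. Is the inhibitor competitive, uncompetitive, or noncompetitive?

uncompetitive

Both Km and Vmax decrease by the same factor (~3.44-fold) — characteristic of uncompetitive inhibition.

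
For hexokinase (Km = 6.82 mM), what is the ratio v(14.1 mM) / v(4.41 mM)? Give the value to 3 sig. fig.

1.72

Since Vmax cancels, v₂/v₁ = [S]₂(Km+[S]₁) / [S]₁(Km+[S]₂).
= 14.1×(6.82+4.41) / (4.41×(6.82+14.1)) = 158.3/92.26 = 1.72.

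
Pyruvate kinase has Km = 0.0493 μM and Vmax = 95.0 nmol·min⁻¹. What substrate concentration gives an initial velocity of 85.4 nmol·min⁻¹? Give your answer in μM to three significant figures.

The required fractional saturation is v/Vmax = 85.4/95.0 = 0.8989.
Then [S]/(Km+[S]) = 0.8989 ⇒ [S] = 0.0493 × 0.8989/(1 − 0.8989) = 0.439 μM.

0.439 μM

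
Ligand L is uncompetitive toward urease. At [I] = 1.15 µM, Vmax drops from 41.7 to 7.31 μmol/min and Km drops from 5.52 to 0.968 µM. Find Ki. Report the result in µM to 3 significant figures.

0.244 µM

Uncompetitive: Vmax,app = Vmax/α (and Km,app = Km/α) with α = 1 + [I]/Ki.
α = Vmax/Vmax,app = 41.7/7.31 = 5.705.
Since α = 1 + [I]/Ki, [I]/Ki = 5.705 − 1 = 4.705 and Ki = 1.15/4.705 = 0.244 µM.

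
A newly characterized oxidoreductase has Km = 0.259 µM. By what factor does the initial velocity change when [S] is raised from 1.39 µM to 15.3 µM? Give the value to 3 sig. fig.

1.17

The fractional saturations are [S]/(Km+[S]) = 1.39/1.649 = 0.8429 and 15.3/15.56 = 0.9834.
v₂/v₁ is just their ratio: 0.9834/0.8429 = 1.17.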